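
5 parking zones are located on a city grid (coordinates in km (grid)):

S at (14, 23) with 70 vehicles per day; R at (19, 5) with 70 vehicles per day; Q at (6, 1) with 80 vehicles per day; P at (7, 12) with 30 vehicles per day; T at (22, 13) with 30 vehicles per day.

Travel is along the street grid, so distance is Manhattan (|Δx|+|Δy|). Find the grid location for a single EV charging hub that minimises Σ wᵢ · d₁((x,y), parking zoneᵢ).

Manhattan distance separates: Σwᵢ(|x−xᵢ|+|y−yᵢ|) = Σwᵢ|x−xᵢ| + Σwᵢ|y−yᵢ|, so x and y are optimised independently as 1-D weighted medians.
Total weight W = 280; half = 140.
x-coordinate, sorted with cumulative weight:
  x=6 (Q, w=80) cum 80
  x=7 (P, w=30) cum 110
  x=14 (S, w=70) cum 180  ← median
  x=19 (R, w=70) cum 250
  x=22 (T, w=30) cum 280
⇒ x* = 14
y-coordinate, sorted with cumulative weight:
  y=1 (Q, w=80) cum 80
  y=5 (R, w=70) cum 150  ← median
  y=12 (P, w=30) cum 180
  y=13 (T, w=30) cum 210
  y=23 (S, w=70) cum 280
⇒ y* = 5

(14, 5)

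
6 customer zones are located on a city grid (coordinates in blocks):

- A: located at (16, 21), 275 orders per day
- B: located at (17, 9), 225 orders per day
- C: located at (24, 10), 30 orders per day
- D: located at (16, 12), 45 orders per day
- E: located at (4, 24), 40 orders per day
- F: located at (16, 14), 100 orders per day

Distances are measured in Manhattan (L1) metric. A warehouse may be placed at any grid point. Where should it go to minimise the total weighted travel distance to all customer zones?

Manhattan distance separates: Σwᵢ(|x−xᵢ|+|y−yᵢ|) = Σwᵢ|x−xᵢ| + Σwᵢ|y−yᵢ|, so x and y are optimised independently as 1-D weighted medians.
Total weight W = 715; half = 357.5.
x-coordinate, sorted with cumulative weight:
  x=4 (E, w=40) cum 40
  x=16 (A, w=275) cum 315
  x=16 (D, w=45) cum 360  ← median
  x=16 (F, w=100) cum 460
  x=17 (B, w=225) cum 685
  x=24 (C, w=30) cum 715
⇒ x* = 16
y-coordinate, sorted with cumulative weight:
  y=9 (B, w=225) cum 225
  y=10 (C, w=30) cum 255
  y=12 (D, w=45) cum 300
  y=14 (F, w=100) cum 400  ← median
  y=21 (A, w=275) cum 675
  y=24 (E, w=40) cum 715
⇒ y* = 14

(16, 14)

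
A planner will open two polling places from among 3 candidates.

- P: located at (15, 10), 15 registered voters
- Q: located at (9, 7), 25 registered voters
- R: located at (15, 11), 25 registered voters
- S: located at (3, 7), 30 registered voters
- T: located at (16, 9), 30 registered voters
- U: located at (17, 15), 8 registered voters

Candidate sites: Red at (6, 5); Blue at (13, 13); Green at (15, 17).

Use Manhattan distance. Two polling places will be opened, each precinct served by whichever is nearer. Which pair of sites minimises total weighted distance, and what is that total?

{Red, Blue}, total 708

Evaluate every pair (each demand assigned to the nearer of the two):
  {Red, Blue}: total = 708
  {Red, Green}: total = 832
  {Blue, Green}: total = 1147
Best pair: {Red, Blue} with total 708.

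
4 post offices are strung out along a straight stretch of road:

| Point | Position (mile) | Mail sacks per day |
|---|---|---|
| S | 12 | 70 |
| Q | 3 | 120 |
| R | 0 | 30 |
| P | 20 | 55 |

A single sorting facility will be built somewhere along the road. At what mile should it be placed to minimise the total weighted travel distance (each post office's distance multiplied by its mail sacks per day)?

For a sum of weighted absolute distances on a line, the optimum is the weighted median (not the mean). Total weight W = 275; half-weight = 137.5.
Sort by position and accumulate weight:
  mile 0 (R, w=30) → cum 30
  mile 3 (Q, w=120) → cum 150  ≥ 137.5 → median here
  mile 12 (S, w=70) → cum 220
  mile 20 (P, w=55) → cum 275
Optimal location: mile 3.

x = 3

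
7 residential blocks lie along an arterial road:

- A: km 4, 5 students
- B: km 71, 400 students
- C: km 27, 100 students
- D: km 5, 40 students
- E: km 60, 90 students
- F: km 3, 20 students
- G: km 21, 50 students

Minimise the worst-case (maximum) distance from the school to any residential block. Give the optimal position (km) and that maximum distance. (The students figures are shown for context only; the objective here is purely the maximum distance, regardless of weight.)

location 37, max distance 34

The 1-center on a line is the midpoint of the two extreme points: leftmost at 3, rightmost at 71.
Optimal location = (3 + 71)/2 = 37; maximum distance = (71 − 3)/2 = 34.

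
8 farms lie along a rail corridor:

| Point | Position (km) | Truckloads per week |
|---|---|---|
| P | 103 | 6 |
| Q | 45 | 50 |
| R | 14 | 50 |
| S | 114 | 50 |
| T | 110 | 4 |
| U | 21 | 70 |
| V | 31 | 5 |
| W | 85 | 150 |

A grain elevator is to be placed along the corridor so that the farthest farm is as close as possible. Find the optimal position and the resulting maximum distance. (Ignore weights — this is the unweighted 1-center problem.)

location 64, max distance 50

The 1-center on a line is the midpoint of the two extreme points: leftmost at 14, rightmost at 114.
Optimal location = (14 + 114)/2 = 64; maximum distance = (114 − 14)/2 = 50.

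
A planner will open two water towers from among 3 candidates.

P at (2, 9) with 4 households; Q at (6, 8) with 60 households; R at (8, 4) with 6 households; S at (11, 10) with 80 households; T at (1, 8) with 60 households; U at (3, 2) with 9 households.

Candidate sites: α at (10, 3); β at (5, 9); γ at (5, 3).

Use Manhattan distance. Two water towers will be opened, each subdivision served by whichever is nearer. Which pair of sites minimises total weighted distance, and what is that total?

{β, γ}, total 1043

Evaluate every pair (each demand assigned to the nearer of the two):
  {β, γ}: total = 1043
  {α, β}: total = 1082
  {α, γ}: total = 1621
Best pair: {β, γ} with total 1043.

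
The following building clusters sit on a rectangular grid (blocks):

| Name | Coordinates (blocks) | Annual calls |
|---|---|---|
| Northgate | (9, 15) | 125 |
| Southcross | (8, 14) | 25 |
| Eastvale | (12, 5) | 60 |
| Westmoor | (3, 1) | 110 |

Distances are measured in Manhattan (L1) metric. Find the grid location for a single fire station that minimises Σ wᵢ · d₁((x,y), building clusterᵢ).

Manhattan distance separates: Σwᵢ(|x−xᵢ|+|y−yᵢ|) = Σwᵢ|x−xᵢ| + Σwᵢ|y−yᵢ|, so x and y are optimised independently as 1-D weighted medians.
Total weight W = 320; half = 160.
x-coordinate, sorted with cumulative weight:
  x=3 (Westmoor, w=110) cum 110
  x=8 (Southcross, w=25) cum 135
  x=9 (Northgate, w=125) cum 260  ← median
  x=12 (Eastvale, w=60) cum 320
⇒ x* = 9
y-coordinate, sorted with cumulative weight:
  y=1 (Westmoor, w=110) cum 110
  y=5 (Eastvale, w=60) cum 170  ← median
  y=14 (Southcross, w=25) cum 195
  y=15 (Northgate, w=125) cum 320
⇒ y* = 5

(9, 5)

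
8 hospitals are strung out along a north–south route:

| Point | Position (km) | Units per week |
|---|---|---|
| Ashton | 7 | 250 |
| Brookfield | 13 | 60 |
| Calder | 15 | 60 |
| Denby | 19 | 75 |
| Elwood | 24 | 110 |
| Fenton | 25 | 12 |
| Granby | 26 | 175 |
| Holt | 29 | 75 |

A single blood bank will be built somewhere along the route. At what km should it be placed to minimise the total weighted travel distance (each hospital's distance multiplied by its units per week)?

For a sum of weighted absolute distances on a line, the optimum is the weighted median (not the mean). Total weight W = 817; half-weight = 408.5.
Sort by position and accumulate weight:
  km 7 (Ashton, w=250) → cum 250
  km 13 (Brookfield, w=60) → cum 310
  km 15 (Calder, w=60) → cum 370
  km 19 (Denby, w=75) → cum 445  ≥ 408.5 → median here
  km 24 (Elwood, w=110) → cum 555
  km 25 (Fenton, w=12) → cum 567
  km 26 (Granby, w=175) → cum 742
  km 29 (Holt, w=75) → cum 817
Optimal location: km 19.

x = 19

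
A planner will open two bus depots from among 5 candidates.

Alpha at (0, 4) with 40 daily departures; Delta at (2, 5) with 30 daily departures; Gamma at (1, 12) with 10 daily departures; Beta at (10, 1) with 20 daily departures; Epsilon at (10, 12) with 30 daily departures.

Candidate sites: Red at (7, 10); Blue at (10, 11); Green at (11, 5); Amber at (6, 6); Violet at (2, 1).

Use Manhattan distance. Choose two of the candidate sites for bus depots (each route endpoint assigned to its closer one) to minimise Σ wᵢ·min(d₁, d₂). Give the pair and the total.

{Blue, Violet}, total 610

Evaluate every pair (each demand assigned to the nearer of the two):
  {Blue, Violet}: total = 610
  {Red, Violet}: total = 710
  {Blue, Amber}: total = 780
  {Green, Violet}: total = 780
  {Red, Amber}: total = 880
  {Amber, Violet}: total = 890
  {Green, Amber}: total = 920
  {Blue, Green}: total = 980
  {Red, Green}: total = 1080
  {Red, Blue}: total = 1130
Best pair: {Blue, Violet} with total 610.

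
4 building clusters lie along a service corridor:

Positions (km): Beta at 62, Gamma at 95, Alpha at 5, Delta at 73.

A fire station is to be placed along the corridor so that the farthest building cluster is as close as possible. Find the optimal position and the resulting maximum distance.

location 50, max distance 45

The 1-center on a line is the midpoint of the two extreme points: leftmost at 5, rightmost at 95.
Optimal location = (5 + 95)/2 = 50; maximum distance = (95 − 5)/2 = 45.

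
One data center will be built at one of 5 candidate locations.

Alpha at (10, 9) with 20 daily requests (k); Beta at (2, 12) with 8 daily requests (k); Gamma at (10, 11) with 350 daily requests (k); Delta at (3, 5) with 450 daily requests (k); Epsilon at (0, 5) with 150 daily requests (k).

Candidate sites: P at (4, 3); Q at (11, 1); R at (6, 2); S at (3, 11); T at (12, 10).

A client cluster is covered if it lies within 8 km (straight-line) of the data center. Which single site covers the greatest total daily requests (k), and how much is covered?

Coverage radius r = 8 km; a point is covered iff (Δx)²+(Δy)² ≤ 8² = 64.
  P (4, 3): covers {Delta, Epsilon} → 600
  Q (11, 1): covers {none} → 0
  R (6, 2): covers {Delta, Epsilon} → 600
  S (3, 11): covers {Alpha, Beta, Gamma, Delta, Epsilon} → 978
  T (12, 10): covers {Alpha, Gamma} → 370
Maximum coverage at S: 978 daily requests (k).

S, covering 978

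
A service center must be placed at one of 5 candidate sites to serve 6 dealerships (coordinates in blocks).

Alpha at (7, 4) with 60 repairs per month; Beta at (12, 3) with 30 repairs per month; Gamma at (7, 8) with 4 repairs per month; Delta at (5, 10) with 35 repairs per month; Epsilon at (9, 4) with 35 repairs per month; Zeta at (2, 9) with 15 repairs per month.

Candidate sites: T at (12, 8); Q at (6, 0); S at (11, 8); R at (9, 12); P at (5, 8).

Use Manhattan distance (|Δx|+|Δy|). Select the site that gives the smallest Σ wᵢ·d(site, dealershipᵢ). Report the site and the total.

P, total 1138 blocks

Total weighted distance at each candidate:
  T (12, 8): total = 1435
  Q (6, 0): total = 1431
  S (11, 8): total = 1316
  R (9, 12): total = 1624
  P (5, 8): total = 1138
Minimum is at P with total 1138 blocks.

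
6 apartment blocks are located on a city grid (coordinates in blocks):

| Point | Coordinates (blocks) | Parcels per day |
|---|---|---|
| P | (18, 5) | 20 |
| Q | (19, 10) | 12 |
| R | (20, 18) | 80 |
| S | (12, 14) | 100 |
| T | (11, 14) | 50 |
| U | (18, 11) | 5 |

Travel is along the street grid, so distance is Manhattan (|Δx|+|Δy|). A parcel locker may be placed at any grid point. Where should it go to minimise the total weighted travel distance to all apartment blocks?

(12, 14)

Manhattan distance separates: Σwᵢ(|x−xᵢ|+|y−yᵢ|) = Σwᵢ|x−xᵢ| + Σwᵢ|y−yᵢ|, so x and y are optimised independently as 1-D weighted medians.
Total weight W = 267; half = 133.5.
x-coordinate, sorted with cumulative weight:
  x=11 (T, w=50) cum 50
  x=12 (S, w=100) cum 150  ← median
  x=18 (P, w=20) cum 170
  x=18 (U, w=5) cum 175
  x=19 (Q, w=12) cum 187
  x=20 (R, w=80) cum 267
⇒ x* = 12
y-coordinate, sorted with cumulative weight:
  y=5 (P, w=20) cum 20
  y=10 (Q, w=12) cum 32
  y=11 (U, w=5) cum 37
  y=14 (S, w=100) cum 137  ← median
  y=14 (T, w=50) cum 187
  y=18 (R, w=80) cum 267
⇒ y* = 14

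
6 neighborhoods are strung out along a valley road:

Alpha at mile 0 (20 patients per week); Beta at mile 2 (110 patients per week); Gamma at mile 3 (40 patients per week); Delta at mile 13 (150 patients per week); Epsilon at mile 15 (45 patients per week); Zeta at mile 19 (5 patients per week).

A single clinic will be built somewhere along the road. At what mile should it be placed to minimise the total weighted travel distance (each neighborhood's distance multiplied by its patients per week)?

x = 13

For a sum of weighted absolute distances on a line, the optimum is the weighted median (not the mean). Total weight W = 370; half-weight = 185.
Sort by position and accumulate weight:
  mile 0 (Alpha, w=20) → cum 20
  mile 2 (Beta, w=110) → cum 130
  mile 3 (Gamma, w=40) → cum 170
  mile 13 (Delta, w=150) → cum 320  ≥ 185 → median here
  mile 15 (Epsilon, w=45) → cum 365
  mile 19 (Zeta, w=5) → cum 370
Optimal location: mile 13.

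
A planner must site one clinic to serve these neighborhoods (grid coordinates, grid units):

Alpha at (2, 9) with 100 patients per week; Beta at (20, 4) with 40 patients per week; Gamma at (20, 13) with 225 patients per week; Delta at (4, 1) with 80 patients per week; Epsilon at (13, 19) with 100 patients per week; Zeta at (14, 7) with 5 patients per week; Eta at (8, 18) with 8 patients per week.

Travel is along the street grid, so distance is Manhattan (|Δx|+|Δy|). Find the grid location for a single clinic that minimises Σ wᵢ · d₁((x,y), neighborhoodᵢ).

(13, 13)

Manhattan distance separates: Σwᵢ(|x−xᵢ|+|y−yᵢ|) = Σwᵢ|x−xᵢ| + Σwᵢ|y−yᵢ|, so x and y are optimised independently as 1-D weighted medians.
Total weight W = 558; half = 279.
x-coordinate, sorted with cumulative weight:
  x=2 (Alpha, w=100) cum 100
  x=4 (Delta, w=80) cum 180
  x=8 (Eta, w=8) cum 188
  x=13 (Epsilon, w=100) cum 288  ← median
  x=14 (Zeta, w=5) cum 293
  x=20 (Beta, w=40) cum 333
  x=20 (Gamma, w=225) cum 558
⇒ x* = 13
y-coordinate, sorted with cumulative weight:
  y=1 (Delta, w=80) cum 80
  y=4 (Beta, w=40) cum 120
  y=7 (Zeta, w=5) cum 125
  y=9 (Alpha, w=100) cum 225
  y=13 (Gamma, w=225) cum 450  ← median
  y=18 (Eta, w=8) cum 458
  y=19 (Epsilon, w=100) cum 558
⇒ y* = 13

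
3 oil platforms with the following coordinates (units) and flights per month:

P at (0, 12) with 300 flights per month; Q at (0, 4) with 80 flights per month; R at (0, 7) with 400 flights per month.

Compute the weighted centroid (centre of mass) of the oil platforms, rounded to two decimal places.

The minimiser of Σwᵢ‖p−pᵢ‖² is the weighted centroid p* = (Σwᵢpᵢ)/(Σwᵢ).
Σwᵢ = 780.
Σwᵢxᵢ = 300·0 + 80·0 + 400·0 = 0.
Σwᵢyᵢ = 300·12 + 80·4 + 400·7 = 6720.
x* = 0/780 = 0.00, y* = 6720/780 = 8.62.

(0.00, 8.62)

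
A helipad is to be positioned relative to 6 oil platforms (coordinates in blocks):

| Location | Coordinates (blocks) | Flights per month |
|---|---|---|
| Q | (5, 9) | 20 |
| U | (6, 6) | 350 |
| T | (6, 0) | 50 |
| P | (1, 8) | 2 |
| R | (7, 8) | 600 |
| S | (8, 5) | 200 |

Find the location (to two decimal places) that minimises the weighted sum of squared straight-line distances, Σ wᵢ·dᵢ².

(6.79, 6.63)

The minimiser of Σwᵢ‖p−pᵢ‖² is the weighted centroid p* = (Σwᵢpᵢ)/(Σwᵢ).
Σwᵢ = 1222.
Σwᵢxᵢ = 20·5 + 350·6 + 50·6 + 2·1 + 600·7 + 200·8 = 8302.
Σwᵢyᵢ = 20·9 + 350·6 + 50·0 + 2·8 + 600·8 + 200·5 = 8096.
x* = 8302/1222 = 6.79, y* = 8096/1222 = 6.63.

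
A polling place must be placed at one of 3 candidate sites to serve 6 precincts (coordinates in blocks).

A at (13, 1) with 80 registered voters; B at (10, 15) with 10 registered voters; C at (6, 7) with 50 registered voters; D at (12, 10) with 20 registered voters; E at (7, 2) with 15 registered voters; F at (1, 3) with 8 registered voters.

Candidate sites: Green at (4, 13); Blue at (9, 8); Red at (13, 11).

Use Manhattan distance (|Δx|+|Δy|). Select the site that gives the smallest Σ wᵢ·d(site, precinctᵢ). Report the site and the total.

Total weighted distance at each candidate:
  Green (4, 13): total = 2694
  Blue (9, 8): total = 1484
  Red (13, 11): total = 1845
Minimum is at Blue with total 1484 blocks.

Blue, total 1484 blocks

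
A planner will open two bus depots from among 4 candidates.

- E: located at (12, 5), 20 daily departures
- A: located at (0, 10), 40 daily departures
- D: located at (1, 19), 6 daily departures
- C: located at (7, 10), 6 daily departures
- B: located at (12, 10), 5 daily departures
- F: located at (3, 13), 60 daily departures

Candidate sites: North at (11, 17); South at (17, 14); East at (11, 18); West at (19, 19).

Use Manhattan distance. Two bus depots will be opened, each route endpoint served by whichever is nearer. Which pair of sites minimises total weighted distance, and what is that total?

Evaluate every pair (each demand assigned to the nearer of the two):
  {North, East}: total = 1872
  {North, South}: total = 1878
  {North, West}: total = 1878
  {South, East}: total = 2003
  {East, West}: total = 2003
  {South, West}: total = 2257
Best pair: {North, East} with total 1872.

{North, East}, total 1872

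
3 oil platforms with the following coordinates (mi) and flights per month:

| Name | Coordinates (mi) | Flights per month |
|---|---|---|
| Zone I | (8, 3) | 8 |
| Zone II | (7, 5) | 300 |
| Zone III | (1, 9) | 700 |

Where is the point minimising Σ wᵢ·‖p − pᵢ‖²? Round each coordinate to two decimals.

(2.84, 7.76)

The minimiser of Σwᵢ‖p−pᵢ‖² is the weighted centroid p* = (Σwᵢpᵢ)/(Σwᵢ).
Σwᵢ = 1008.
Σwᵢxᵢ = 8·8 + 300·7 + 700·1 = 2864.
Σwᵢyᵢ = 8·3 + 300·5 + 700·9 = 7824.
x* = 2864/1008 = 2.84, y* = 7824/1008 = 7.76.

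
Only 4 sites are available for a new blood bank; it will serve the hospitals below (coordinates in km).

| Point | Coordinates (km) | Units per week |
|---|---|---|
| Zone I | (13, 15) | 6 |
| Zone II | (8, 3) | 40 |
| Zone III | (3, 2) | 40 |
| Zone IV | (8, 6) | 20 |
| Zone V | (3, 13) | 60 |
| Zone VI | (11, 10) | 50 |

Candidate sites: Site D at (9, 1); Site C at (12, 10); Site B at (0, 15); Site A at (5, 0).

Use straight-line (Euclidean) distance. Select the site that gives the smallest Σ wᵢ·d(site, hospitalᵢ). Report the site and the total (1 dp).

Site C, total 1567.1 km

Total weighted distance at each candidate:
  Site D (9, 1): total = 1788.1
  Site C (12, 10): total = 1567.1
  Site B (0, 15): total = 2249.9
  Site A (5, 0): total = 1891.3
Minimum is at Site C with total 1567.1 km.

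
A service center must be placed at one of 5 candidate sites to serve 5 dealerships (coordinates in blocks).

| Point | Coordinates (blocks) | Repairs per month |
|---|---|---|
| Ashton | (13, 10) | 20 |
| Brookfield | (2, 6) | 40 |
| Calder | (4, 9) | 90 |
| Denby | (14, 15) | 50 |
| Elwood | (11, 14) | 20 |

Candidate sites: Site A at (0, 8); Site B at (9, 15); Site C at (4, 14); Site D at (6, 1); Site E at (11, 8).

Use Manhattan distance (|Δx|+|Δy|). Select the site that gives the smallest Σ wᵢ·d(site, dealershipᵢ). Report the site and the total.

Site C, total 1800 blocks

Total weighted distance at each candidate:
  Site A (0, 8): total = 2300
  Site B (9, 15): total = 2120
  Site C (4, 14): total = 1800
  Site D (6, 1): total = 3040
  Site E (11, 8): total = 1860
Minimum is at Site C with total 1800 blocks.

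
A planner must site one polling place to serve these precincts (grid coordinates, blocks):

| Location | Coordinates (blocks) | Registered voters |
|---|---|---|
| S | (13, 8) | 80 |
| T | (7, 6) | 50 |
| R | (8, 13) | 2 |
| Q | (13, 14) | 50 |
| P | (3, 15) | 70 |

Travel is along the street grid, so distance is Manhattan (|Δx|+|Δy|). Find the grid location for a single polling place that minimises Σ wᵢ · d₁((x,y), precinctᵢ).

Manhattan distance separates: Σwᵢ(|x−xᵢ|+|y−yᵢ|) = Σwᵢ|x−xᵢ| + Σwᵢ|y−yᵢ|, so x and y are optimised independently as 1-D weighted medians.
Total weight W = 252; half = 126.
x-coordinate, sorted with cumulative weight:
  x=3 (P, w=70) cum 70
  x=7 (T, w=50) cum 120
  x=8 (R, w=2) cum 122
  x=13 (S, w=80) cum 202  ← median
  x=13 (Q, w=50) cum 252
⇒ x* = 13
y-coordinate, sorted with cumulative weight:
  y=6 (T, w=50) cum 50
  y=8 (S, w=80) cum 130  ← median
  y=13 (R, w=2) cum 132
  y=14 (Q, w=50) cum 182
  y=15 (P, w=70) cum 252
⇒ y* = 8

(13, 8)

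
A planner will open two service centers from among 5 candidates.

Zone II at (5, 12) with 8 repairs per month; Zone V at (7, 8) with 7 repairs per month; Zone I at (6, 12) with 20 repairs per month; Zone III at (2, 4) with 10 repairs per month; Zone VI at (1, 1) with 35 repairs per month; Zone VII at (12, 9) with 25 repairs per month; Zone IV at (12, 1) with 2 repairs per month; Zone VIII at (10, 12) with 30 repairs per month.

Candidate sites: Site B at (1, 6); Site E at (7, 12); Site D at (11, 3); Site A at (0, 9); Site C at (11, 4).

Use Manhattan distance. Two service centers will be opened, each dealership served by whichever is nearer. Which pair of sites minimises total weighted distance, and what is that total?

{Site B, Site E}, total 591

Evaluate every pair (each demand assigned to the nearer of the two):
  {Site B, Site E}: total = 591
  {Site E, Site A}: total = 771
  {Site E, Site D}: total = 855
  {Site E, Site C}: total = 857
  {Site B, Site C}: total = 989
  {Site B, Site D}: total = 1042
  {Site A, Site C}: total = 1113
  {Site D, Site A}: total = 1166
  {Site B, Site A}: total = 1227
  {Site D, Site C}: total = 1364
Best pair: {Site B, Site E} with total 591.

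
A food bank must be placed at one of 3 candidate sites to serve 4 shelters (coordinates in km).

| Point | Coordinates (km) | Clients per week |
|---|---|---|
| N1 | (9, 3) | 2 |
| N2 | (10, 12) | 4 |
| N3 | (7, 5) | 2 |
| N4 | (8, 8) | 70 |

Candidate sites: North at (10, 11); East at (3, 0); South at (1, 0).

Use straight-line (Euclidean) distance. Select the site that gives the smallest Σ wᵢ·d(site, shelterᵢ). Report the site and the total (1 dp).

Total weighted distance at each candidate:
  North (10, 11): total = 285.9
  East (3, 0): total = 742.2
  South (1, 0): total = 836.8
Minimum is at North with total 285.9 km.

North, total 285.9 km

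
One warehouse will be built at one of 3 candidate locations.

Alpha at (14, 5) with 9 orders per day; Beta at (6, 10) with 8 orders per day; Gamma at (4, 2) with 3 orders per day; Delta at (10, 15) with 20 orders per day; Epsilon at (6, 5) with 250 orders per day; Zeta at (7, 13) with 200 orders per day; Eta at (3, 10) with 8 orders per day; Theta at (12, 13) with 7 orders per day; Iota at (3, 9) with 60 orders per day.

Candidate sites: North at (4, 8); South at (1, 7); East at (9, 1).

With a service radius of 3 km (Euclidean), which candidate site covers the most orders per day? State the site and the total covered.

North, covering 76

Coverage radius r = 3 km; a point is covered iff (Δx)²+(Δy)² ≤ 3² = 9.
  North (4, 8): covers {Beta, Eta, Iota} → 76
  South (1, 7): covers {Iota} → 60
  East (9, 1): covers {none} → 0
Maximum coverage at North: 76 orders per day.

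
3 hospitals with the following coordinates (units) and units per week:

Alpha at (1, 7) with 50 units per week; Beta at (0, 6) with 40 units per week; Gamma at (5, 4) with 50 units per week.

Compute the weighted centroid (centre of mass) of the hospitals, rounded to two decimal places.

(2.14, 5.64)

The minimiser of Σwᵢ‖p−pᵢ‖² is the weighted centroid p* = (Σwᵢpᵢ)/(Σwᵢ).
Σwᵢ = 140.
Σwᵢxᵢ = 50·1 + 40·0 + 50·5 = 300.
Σwᵢyᵢ = 50·7 + 40·6 + 50·4 = 790.
x* = 300/140 = 2.14, y* = 790/140 = 5.64.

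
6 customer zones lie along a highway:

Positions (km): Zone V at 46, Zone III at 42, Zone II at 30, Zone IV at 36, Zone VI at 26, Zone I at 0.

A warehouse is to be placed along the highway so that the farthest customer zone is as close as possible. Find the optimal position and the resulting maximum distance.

location 23, max distance 23

The 1-center on a line is the midpoint of the two extreme points: leftmost at 0, rightmost at 46.
Optimal location = (0 + 46)/2 = 23; maximum distance = (46 − 0)/2 = 23.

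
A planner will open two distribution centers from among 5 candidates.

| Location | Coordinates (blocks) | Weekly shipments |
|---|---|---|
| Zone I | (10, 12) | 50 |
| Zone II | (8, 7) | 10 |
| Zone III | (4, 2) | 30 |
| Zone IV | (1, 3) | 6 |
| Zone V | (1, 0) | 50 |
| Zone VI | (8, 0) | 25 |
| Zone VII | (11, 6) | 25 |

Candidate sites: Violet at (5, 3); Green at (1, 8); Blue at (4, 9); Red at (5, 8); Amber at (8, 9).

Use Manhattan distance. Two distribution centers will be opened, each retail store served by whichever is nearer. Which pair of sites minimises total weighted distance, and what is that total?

Evaluate every pair (each demand assigned to the nearer of the two):
  {Violet, Amber}: total = 1004
  {Violet, Red}: total = 1274
  {Violet, Blue}: total = 1319
  {Green, Amber}: total = 1345
  {Blue, Amber}: total = 1509
  {Red, Amber}: total = 1509
  {Violet, Green}: total = 1529
  {Green, Red}: total = 1605
  {Green, Blue}: total = 1725
  {Blue, Red}: total = 1829
Best pair: {Violet, Amber} with total 1004.

{Violet, Amber}, total 1004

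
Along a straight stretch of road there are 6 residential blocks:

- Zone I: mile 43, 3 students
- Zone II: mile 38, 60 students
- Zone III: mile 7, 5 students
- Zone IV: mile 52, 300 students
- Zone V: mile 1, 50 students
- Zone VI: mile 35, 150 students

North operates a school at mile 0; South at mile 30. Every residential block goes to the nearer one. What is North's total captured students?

55

The indifferent point is the midpoint (0+30)/2 = 15; residential blocks left of it (closer to North at 0) go to North, those right go to South.
  Zone V at 1 (w=50) → North
  Zone III at 7 (w=5) → North
  Zone VI at 35 (w=150) → South
  Zone II at 38 (w=60) → South
  Zone I at 43 (w=3) → South
  Zone IV at 52 (w=300) → South
North captures 55; South captures 513.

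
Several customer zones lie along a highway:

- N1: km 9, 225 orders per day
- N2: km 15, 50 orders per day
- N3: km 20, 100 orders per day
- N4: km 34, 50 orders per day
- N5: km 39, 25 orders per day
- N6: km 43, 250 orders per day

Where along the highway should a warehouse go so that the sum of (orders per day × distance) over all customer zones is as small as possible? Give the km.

For a sum of weighted absolute distances on a line, the optimum is the weighted median (not the mean). Total weight W = 700; half-weight = 350.
Sort by position and accumulate weight:
  km 9 (N1, w=225) → cum 225
  km 15 (N2, w=50) → cum 275
  km 20 (N3, w=100) → cum 375  ≥ 350 → median here
  km 34 (N4, w=50) → cum 425
  km 39 (N5, w=25) → cum 450
  km 43 (N6, w=250) → cum 700
Optimal location: km 20.

x = 20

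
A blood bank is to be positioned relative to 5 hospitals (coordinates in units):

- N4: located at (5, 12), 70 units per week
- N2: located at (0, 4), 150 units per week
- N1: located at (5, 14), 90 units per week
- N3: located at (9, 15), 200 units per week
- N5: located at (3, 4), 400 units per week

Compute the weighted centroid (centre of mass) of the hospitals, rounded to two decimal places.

(4.18, 8.02)

The minimiser of Σwᵢ‖p−pᵢ‖² is the weighted centroid p* = (Σwᵢpᵢ)/(Σwᵢ).
Σwᵢ = 910.
Σwᵢxᵢ = 70·5 + 150·0 + 90·5 + 200·9 + 400·3 = 3800.
Σwᵢyᵢ = 70·12 + 150·4 + 90·14 + 200·15 + 400·4 = 7300.
x* = 3800/910 = 4.18, y* = 7300/910 = 8.02.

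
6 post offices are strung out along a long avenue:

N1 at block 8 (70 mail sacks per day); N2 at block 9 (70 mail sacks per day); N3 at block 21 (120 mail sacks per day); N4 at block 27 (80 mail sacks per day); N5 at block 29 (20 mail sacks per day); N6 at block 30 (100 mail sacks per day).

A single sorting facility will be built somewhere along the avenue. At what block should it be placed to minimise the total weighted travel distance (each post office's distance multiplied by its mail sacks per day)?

For a sum of weighted absolute distances on a line, the optimum is the weighted median (not the mean). Total weight W = 460; half-weight = 230.
Sort by position and accumulate weight:
  block 8 (N1, w=70) → cum 70
  block 9 (N2, w=70) → cum 140
  block 21 (N3, w=120) → cum 260  ≥ 230 → median here
  block 27 (N4, w=80) → cum 340
  block 29 (N5, w=20) → cum 360
  block 30 (N6, w=100) → cum 460
Optimal location: block 21.

x = 21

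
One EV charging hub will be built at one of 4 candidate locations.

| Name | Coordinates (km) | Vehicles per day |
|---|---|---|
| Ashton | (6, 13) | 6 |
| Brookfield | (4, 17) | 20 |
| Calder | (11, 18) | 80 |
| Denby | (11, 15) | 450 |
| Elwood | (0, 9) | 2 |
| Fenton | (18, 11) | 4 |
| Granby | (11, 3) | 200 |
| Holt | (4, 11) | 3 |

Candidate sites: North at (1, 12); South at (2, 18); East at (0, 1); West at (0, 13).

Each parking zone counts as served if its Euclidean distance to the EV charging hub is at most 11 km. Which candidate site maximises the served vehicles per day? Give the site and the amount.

Coverage radius r = 11 km; a point is covered iff (Δx)²+(Δy)² ≤ 11² = 121.
  North (1, 12): covers {Ashton, Brookfield, Denby, Elwood, Holt} → 481
  South (2, 18): covers {Ashton, Brookfield, Calder, Denby, Elwood, Holt} → 561
  East (0, 1): covers {Elwood, Holt} → 5
  West (0, 13): covers {Ashton, Brookfield, Elwood, Holt} → 31
Maximum coverage at South: 561 vehicles per day.

South, covering 561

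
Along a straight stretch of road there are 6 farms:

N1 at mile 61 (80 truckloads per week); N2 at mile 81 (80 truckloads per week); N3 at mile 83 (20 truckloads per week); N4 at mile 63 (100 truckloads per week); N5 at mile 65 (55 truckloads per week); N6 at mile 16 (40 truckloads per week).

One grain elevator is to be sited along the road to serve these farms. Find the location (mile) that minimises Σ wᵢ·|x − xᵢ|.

For a sum of weighted absolute distances on a line, the optimum is the weighted median (not the mean). Total weight W = 375; half-weight = 187.5.
Sort by position and accumulate weight:
  mile 16 (N6, w=40) → cum 40
  mile 61 (N1, w=80) → cum 120
  mile 63 (N4, w=100) → cum 220  ≥ 187.5 → median here
  mile 65 (N5, w=55) → cum 275
  mile 81 (N2, w=80) → cum 355
  mile 83 (N3, w=20) → cum 375
Optimal location: mile 63.

x = 63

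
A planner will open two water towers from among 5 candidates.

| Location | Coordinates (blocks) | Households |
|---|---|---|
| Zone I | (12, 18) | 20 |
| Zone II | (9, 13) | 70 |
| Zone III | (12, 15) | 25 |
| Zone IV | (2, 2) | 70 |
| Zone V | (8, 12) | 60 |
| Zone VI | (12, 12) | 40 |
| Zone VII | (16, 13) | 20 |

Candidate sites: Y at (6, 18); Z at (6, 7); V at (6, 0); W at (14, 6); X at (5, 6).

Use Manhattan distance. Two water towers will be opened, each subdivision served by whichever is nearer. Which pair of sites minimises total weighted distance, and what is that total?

Evaluate every pair (each demand assigned to the nearer of the two):
  {Y, V}: total = 2585
  {Y, X}: total = 2655
  {Y, Z}: total = 2695
  {Z, W}: total = 2735
  {W, X}: total = 2855
  {Z, V}: total = 2920
  {Z, X}: total = 2990
  {Y, W}: total = 3005
  {V, W}: total = 3035
  {V, X}: total = 3390
Best pair: {Y, V} with total 2585.

{Y, V}, total 2585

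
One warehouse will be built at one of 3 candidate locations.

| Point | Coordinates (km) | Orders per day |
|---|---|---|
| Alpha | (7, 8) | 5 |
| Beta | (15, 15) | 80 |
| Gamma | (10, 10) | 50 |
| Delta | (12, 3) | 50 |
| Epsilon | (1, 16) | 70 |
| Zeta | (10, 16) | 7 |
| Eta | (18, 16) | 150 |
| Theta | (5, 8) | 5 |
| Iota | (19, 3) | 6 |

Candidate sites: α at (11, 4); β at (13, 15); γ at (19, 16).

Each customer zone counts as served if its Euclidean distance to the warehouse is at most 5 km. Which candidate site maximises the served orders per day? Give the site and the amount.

Coverage radius r = 5 km; a point is covered iff (Δx)²+(Δy)² ≤ 5² = 25.
  α (11, 4): covers {Delta} → 50
  β (13, 15): covers {Beta, Zeta} → 87
  γ (19, 16): covers {Beta, Eta} → 230
Maximum coverage at γ: 230 orders per day.

γ, covering 230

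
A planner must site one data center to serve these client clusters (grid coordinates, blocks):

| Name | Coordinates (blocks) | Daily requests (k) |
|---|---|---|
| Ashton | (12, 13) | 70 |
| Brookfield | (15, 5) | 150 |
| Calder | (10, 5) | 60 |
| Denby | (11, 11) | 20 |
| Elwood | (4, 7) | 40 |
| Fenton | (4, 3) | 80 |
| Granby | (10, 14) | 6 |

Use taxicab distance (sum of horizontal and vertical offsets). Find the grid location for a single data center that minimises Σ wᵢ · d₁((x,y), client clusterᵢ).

Manhattan distance separates: Σwᵢ(|x−xᵢ|+|y−yᵢ|) = Σwᵢ|x−xᵢ| + Σwᵢ|y−yᵢ|, so x and y are optimised independently as 1-D weighted medians.
Total weight W = 426; half = 213.
x-coordinate, sorted with cumulative weight:
  x=4 (Elwood, w=40) cum 40
  x=4 (Fenton, w=80) cum 120
  x=10 (Calder, w=60) cum 180
  x=10 (Granby, w=6) cum 186
  x=11 (Denby, w=20) cum 206
  x=12 (Ashton, w=70) cum 276  ← median
  x=15 (Brookfield, w=150) cum 426
⇒ x* = 12
y-coordinate, sorted with cumulative weight:
  y=3 (Fenton, w=80) cum 80
  y=5 (Brookfield, w=150) cum 230  ← median
  y=5 (Calder, w=60) cum 290
  y=7 (Elwood, w=40) cum 330
  y=11 (Denby, w=20) cum 350
  y=13 (Ashton, w=70) cum 420
  y=14 (Granby, w=6) cum 426
⇒ y* = 5

(12, 5)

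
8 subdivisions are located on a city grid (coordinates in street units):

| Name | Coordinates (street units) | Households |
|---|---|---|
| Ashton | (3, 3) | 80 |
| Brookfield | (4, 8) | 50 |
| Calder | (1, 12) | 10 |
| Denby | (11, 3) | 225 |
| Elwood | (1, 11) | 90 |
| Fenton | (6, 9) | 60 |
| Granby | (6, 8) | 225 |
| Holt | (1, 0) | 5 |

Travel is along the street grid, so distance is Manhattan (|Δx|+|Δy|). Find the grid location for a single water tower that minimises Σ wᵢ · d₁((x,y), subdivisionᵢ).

Manhattan distance separates: Σwᵢ(|x−xᵢ|+|y−yᵢ|) = Σwᵢ|x−xᵢ| + Σwᵢ|y−yᵢ|, so x and y are optimised independently as 1-D weighted medians.
Total weight W = 745; half = 372.5.
x-coordinate, sorted with cumulative weight:
  x=1 (Calder, w=10) cum 10
  x=1 (Elwood, w=90) cum 100
  x=1 (Holt, w=5) cum 105
  x=3 (Ashton, w=80) cum 185
  x=4 (Brookfield, w=50) cum 235
  x=6 (Fenton, w=60) cum 295
  x=6 (Granby, w=225) cum 520  ← median
  x=11 (Denby, w=225) cum 745
⇒ x* = 6
y-coordinate, sorted with cumulative weight:
  y=0 (Holt, w=5) cum 5
  y=3 (Ashton, w=80) cum 85
  y=3 (Denby, w=225) cum 310
  y=8 (Brookfield, w=50) cum 360
  y=8 (Granby, w=225) cum 585  ← median
  y=9 (Fenton, w=60) cum 645
  y=11 (Elwood, w=90) cum 735
  y=12 (Calder, w=10) cum 745
⇒ y* = 8

(6, 8)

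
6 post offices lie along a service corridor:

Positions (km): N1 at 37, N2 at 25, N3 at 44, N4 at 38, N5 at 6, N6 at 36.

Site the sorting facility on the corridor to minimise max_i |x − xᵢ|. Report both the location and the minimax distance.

The 1-center on a line is the midpoint of the two extreme points: leftmost at 6, rightmost at 44.
Optimal location = (6 + 44)/2 = 25; maximum distance = (44 − 6)/2 = 19.

location 25, max distance 19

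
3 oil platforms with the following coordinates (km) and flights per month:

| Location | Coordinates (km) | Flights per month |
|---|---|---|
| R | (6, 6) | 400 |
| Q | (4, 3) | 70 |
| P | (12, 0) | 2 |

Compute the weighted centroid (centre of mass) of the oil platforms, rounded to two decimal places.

The minimiser of Σwᵢ‖p−pᵢ‖² is the weighted centroid p* = (Σwᵢpᵢ)/(Σwᵢ).
Σwᵢ = 472.
Σwᵢxᵢ = 400·6 + 70·4 + 2·12 = 2704.
Σwᵢyᵢ = 400·6 + 70·3 + 2·0 = 2610.
x* = 2704/472 = 5.73, y* = 2610/472 = 5.53.

(5.73, 5.53)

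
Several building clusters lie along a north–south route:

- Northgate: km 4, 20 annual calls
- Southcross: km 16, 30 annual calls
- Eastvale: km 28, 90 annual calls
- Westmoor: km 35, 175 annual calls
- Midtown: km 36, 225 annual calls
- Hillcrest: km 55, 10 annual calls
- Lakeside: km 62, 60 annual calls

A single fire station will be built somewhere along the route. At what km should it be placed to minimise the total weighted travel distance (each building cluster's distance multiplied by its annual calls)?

x = 35

For a sum of weighted absolute distances on a line, the optimum is the weighted median (not the mean). Total weight W = 610; half-weight = 305.
Sort by position and accumulate weight:
  km 4 (Northgate, w=20) → cum 20
  km 16 (Southcross, w=30) → cum 50
  km 28 (Eastvale, w=90) → cum 140
  km 35 (Westmoor, w=175) → cum 315  ≥ 305 → median here
  km 36 (Midtown, w=225) → cum 540
  km 55 (Hillcrest, w=10) → cum 550
  km 62 (Lakeside, w=60) → cum 610
Optimal location: km 35.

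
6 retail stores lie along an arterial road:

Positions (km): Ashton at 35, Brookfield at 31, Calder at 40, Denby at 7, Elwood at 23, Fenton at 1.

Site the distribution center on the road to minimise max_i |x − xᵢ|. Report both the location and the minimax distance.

location 20.5, max distance 19.5

The 1-center on a line is the midpoint of the two extreme points: leftmost at 1, rightmost at 40.
Optimal location = (1 + 40)/2 = 20.5; maximum distance = (40 − 1)/2 = 19.5.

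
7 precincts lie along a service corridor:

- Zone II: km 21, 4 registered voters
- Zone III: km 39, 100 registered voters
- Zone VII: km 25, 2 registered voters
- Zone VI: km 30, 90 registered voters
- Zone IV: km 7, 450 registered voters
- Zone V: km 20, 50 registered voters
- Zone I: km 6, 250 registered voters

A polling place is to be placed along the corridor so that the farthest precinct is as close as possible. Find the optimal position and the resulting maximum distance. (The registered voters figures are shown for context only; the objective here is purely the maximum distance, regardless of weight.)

The 1-center on a line is the midpoint of the two extreme points: leftmost at 6, rightmost at 39.
Optimal location = (6 + 39)/2 = 22.5; maximum distance = (39 − 6)/2 = 16.5.

location 22.5, max distance 16.5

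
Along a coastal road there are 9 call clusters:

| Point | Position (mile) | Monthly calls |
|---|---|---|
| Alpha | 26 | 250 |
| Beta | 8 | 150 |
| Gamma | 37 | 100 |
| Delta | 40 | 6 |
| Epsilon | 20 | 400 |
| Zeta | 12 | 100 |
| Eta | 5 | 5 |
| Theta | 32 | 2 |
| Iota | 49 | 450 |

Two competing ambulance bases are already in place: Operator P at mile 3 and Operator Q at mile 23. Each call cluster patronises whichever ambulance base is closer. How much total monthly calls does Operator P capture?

The indifferent point is the midpoint (3+23)/2 = 13; call clusters left of it (closer to Operator P at 3) go to Operator P, those right go to Operator Q.
  Eta at 5 (w=5) → Operator P
  Beta at 8 (w=150) → Operator P
  Zeta at 12 (w=100) → Operator P
  Epsilon at 20 (w=400) → Operator Q
  Alpha at 26 (w=250) → Operator Q
  Theta at 32 (w=2) → Operator Q
  Gamma at 37 (w=100) → Operator Q
  Delta at 40 (w=6) → Operator Q
  Iota at 49 (w=450) → Operator Q
Operator P captures 255; Operator Q captures 1208.

255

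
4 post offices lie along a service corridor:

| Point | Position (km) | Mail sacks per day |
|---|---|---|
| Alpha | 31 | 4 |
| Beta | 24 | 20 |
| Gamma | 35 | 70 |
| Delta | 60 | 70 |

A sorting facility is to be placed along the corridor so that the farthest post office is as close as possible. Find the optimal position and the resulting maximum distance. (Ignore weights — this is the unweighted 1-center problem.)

The 1-center on a line is the midpoint of the two extreme points: leftmost at 24, rightmost at 60.
Optimal location = (24 + 60)/2 = 42; maximum distance = (60 − 24)/2 = 18.

location 42, max distance 18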